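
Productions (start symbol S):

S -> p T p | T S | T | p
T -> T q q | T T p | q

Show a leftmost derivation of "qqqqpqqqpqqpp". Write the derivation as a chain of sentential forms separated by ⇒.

S ⇒ T ⇒ TTp ⇒ TTpTp ⇒ TqqTpTp ⇒ TTpqqTpTp ⇒ qTpqqTpTp ⇒ qTqqpqqTpTp ⇒ qqqqpqqTpTp ⇒ qqqqpqqqpTp ⇒ qqqqpqqqpTTpp ⇒ qqqqpqqqpqTpp ⇒ qqqqpqqqpqqpp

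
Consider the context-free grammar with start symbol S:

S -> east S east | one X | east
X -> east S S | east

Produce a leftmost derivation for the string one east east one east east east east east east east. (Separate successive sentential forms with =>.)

S => one X   [S -> one X]
one X => one east S S   [X -> east S S]
one east S S => one east east S   [S -> east]
one east east S => one east east one X   [S -> one X]
one east east one X => one east east one east S S   [X -> east S S]
one east east one east S S => one east east one east east S   [S -> east]
one east east one east east S => one east east one east east east S east   [S -> east S east]
one east east one east east east S east => one east east one east east east east S east east   [S -> east S east]
one east east one east east east east S east east => one east east one east east east east east east east   [S -> east]

S => one X => one east S S => one east east S => one east east one X => one east east one east S S => one east east one east east S => one east east one east east east S east => one east east one east east east east S east east => one east east one east east east east east east east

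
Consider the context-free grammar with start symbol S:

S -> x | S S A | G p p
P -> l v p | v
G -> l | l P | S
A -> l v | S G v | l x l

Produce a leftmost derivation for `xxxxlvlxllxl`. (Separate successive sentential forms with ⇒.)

S ⇒ SSA ⇒ xSA ⇒ xSSAA ⇒ xxSAA ⇒ xxSSAAA ⇒ xxxSAAA ⇒ xxxxAAA ⇒ xxxxlvAA ⇒ xxxxlvlxlA ⇒ xxxxlvlxllxl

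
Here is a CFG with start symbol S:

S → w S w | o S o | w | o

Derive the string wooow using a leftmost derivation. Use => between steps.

S => wSw   [S → w S w]
wSw => woSow   [S → o S o]
woSow => wooow   [S → o]

S=>wSw=>woSow=>wooow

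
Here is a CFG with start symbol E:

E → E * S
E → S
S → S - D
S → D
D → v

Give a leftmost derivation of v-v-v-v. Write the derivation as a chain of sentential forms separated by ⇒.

E ⇒ S ⇒ S-D ⇒ S-D-D ⇒ S-D-D-D ⇒ D-D-D-D ⇒ v-D-D-D ⇒ v-v-D-D ⇒ v-v-v-D ⇒ v-v-v-v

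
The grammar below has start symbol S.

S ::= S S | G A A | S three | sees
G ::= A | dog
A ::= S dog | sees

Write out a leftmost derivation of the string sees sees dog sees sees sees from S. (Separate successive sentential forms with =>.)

S => S S   [S ::= S S]
S S => S S S   [S ::= S S]
S S S => G A A S S   [S ::= G A A]
G A A S S => A A A S S   [G ::= A]
A A A S S => sees A A S S   [A ::= sees]
sees A A S S => sees S dog A S S   [A ::= S dog]
sees S dog A S S => sees sees dog A S S   [S ::= sees]
sees sees dog A S S => sees sees dog sees S S   [A ::= sees]
sees sees dog sees S S => sees sees dog sees sees S   [S ::= sees]
sees sees dog sees sees S => sees sees dog sees sees sees   [S ::= sees]

S => S S => S S S => G A A S S => A A A S S => sees A A S S => sees S dog A S S => sees sees dog A S S => sees sees dog sees S S => sees sees dog sees sees S => sees sees dog sees sees sees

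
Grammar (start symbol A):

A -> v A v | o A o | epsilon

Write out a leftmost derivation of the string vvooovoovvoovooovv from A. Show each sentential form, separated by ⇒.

A ⇒ vAv ⇒ vvAvv ⇒ vvoAovv ⇒ vvooAoovv ⇒ vvoooAooovv ⇒ vvooovAvooovv ⇒ vvooovoAovooovv ⇒ vvooovooAoovooovv ⇒ vvooovoovAvoovooovv ⇒ vvooovoovvoovooovv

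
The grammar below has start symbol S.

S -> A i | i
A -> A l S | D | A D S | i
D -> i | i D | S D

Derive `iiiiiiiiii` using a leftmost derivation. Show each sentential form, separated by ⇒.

S ⇒ Ai   [S -> A i]
Ai ⇒ ADSi   [A -> A D S]
ADSi ⇒ iDSi   [A -> i]
iDSi ⇒ iiDSi   [D -> i D]
iiDSi ⇒ iiiSi   [D -> i]
iiiSi ⇒ iiiAii   [S -> A i]
iiiAii ⇒ iiiADSii   [A -> A D S]
iiiADSii ⇒ iiiiDSii   [A -> i]
iiiiDSii ⇒ iiiiSDSii   [D -> S D]
iiiiSDSii ⇒ iiiiiDSii   [S -> i]
iiiiiDSii ⇒ iiiiiSDSii   [D -> S D]
iiiiiSDSii ⇒ iiiiiiDSii   [S -> i]
iiiiiiDSii ⇒ iiiiiiiSii   [D -> i]
iiiiiiiSii ⇒ iiiiiiiiii   [S -> i]

S⇒Ai⇒ADSi⇒iDSi⇒iiDSi⇒iiiSi⇒iiiAii⇒iiiADSii⇒iiiiDSii⇒iiiiSDSii⇒iiiiiDSii⇒iiiiiSDSii⇒iiiiiiDSii⇒iiiiiiiSii⇒iiiiiiiiii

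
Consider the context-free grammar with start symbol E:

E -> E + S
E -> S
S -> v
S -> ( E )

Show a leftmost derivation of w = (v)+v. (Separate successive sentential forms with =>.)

E => E+S => S+S => (E)+S => (S)+S => (v)+S => (v)+v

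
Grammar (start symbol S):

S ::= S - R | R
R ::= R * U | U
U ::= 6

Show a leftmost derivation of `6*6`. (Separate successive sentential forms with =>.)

S => R   [S ::= R]
R => R*U   [R ::= R * U]
R*U => U*U   [R ::= U]
U*U => 6*U   [U ::= 6]
6*U => 6*6   [U ::= 6]

S => R => R*U => U*U => 6*U => 6*6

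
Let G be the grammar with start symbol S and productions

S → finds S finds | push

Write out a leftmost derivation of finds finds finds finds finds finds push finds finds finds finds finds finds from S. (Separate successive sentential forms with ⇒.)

S ⇒ finds S finds   [S → finds S finds]
finds S finds ⇒ finds finds S finds finds   [S → finds S finds]
finds finds S finds finds ⇒ finds finds finds S finds finds finds   [S → finds S finds]
finds finds finds S finds finds finds ⇒ finds finds finds finds S finds finds finds finds   [S → finds S finds]
finds finds finds finds S finds finds finds finds ⇒ finds finds finds finds finds S finds finds finds finds finds   [S → finds S finds]
finds finds finds finds finds S finds finds finds finds finds ⇒ finds finds finds finds finds finds S finds finds finds finds finds finds   [S → finds S finds]
finds finds finds finds finds finds S finds finds finds finds finds finds ⇒ finds finds finds finds finds finds push finds finds finds finds finds finds   [S → push]

S ⇒ finds S finds ⇒ finds finds S finds finds ⇒ finds finds finds S finds finds finds ⇒ finds finds finds finds S finds finds finds finds ⇒ finds finds finds finds finds S finds finds finds finds finds ⇒ finds finds finds finds finds finds S finds finds finds finds finds finds ⇒ finds finds finds finds finds finds push finds finds finds finds finds finds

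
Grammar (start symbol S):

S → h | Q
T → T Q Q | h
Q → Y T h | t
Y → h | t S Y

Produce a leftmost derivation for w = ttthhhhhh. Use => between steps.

S=>Q=>YTh=>tSYTh=>tQYTh=>tYThYTh=>ttSYThYTh=>ttQYThYTh=>tttYThYTh=>ttthThYTh=>ttthhhYTh=>ttthhhhTh=>ttthhhhhh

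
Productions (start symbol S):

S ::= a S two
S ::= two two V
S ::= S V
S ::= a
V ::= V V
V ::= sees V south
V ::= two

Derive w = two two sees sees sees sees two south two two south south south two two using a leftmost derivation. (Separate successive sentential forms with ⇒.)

S ⇒ S V   [S ::= S V]
S V ⇒ S V V   [S ::= S V]
S V V ⇒ two two V V V   [S ::= two two V]
two two V V V ⇒ two two sees V south V V   [V ::= sees V south]
two two sees V south V V ⇒ two two sees sees V south south V V   [V ::= sees V south]
two two sees sees V south south V V ⇒ two two sees sees sees V south south south V V   [V ::= sees V south]
two two sees sees sees V south south south V V ⇒ two two sees sees sees V V south south south V V   [V ::= V V]
two two sees sees sees V V south south south V V ⇒ two two sees sees sees V V V south south south V V   [V ::= V V]
two two sees sees sees V V V south south south V V ⇒ two two sees sees sees sees V south V V south south south V V   [V ::= sees V south]
two two sees sees sees sees V south V V south south south V V ⇒ two two sees sees sees sees two south V V south south south V V   [V ::= two]
two two sees sees sees sees two south V V south south south V V ⇒ two two sees sees sees sees two south two V south south south V V   [V ::= two]
two two sees sees sees sees two south two V south south south V V ⇒ two two sees sees sees sees two south two two south south south V V   [V ::= two]
two two sees sees sees sees two south two two south south south V V ⇒ two two sees sees sees sees two south two two south south south two V   [V ::= two]
two two sees sees sees sees two south two two south south south two V ⇒ two two sees sees sees sees two south two two south south south two two   [V ::= two]

S ⇒ S V ⇒ S V V ⇒ two two V V V ⇒ two two sees V south V V ⇒ two two sees sees V south south V V ⇒ two two sees sees sees V south south south V V ⇒ two two sees sees sees V V south south south V V ⇒ two two sees sees sees V V V south south south V V ⇒ two two sees sees sees sees V south V V south south south V V ⇒ two two sees sees sees sees two south V V south south south V V ⇒ two two sees sees sees sees two south two V south south south V V ⇒ two two sees sees sees sees two south two two south south south V V ⇒ two two sees sees sees sees two south two two south south south two V ⇒ two two sees sees sees sees two south two two south south south two two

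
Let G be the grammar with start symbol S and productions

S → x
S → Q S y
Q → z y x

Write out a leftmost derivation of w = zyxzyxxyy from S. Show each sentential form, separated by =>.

S => QSy => zyxSy => zyxQSyy => zyxzyxSyy => zyxzyxxyy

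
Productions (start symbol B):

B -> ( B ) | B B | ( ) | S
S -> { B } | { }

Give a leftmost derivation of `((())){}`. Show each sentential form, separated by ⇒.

B ⇒ BB   [B -> B B]
BB ⇒ (B)B   [B -> ( B )]
(B)B ⇒ ((B))B   [B -> ( B )]
((B))B ⇒ ((()))B   [B -> ( )]
((()))B ⇒ ((()))S   [B -> S]
((()))S ⇒ ((())){}   [S -> { }]

B ⇒ BB ⇒ (B)B ⇒ ((B))B ⇒ ((()))B ⇒ ((()))S ⇒ ((())){}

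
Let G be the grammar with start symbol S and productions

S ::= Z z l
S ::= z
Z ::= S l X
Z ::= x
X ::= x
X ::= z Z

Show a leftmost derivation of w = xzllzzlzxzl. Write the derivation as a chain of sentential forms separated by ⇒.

S ⇒ Zzl ⇒ SlXzl ⇒ ZzllXzl ⇒ xzllXzl ⇒ xzllzZzl ⇒ xzllzSlXzl ⇒ xzllzzlXzl ⇒ xzllzzlzZzl ⇒ xzllzzlzxzl

S ⇒ Zzl   [S ::= Z z l]
Zzl ⇒ SlXzl   [Z ::= S l X]
SlXzl ⇒ ZzllXzl   [S ::= Z z l]
ZzllXzl ⇒ xzllXzl   [Z ::= x]
xzllXzl ⇒ xzllzZzl   [X ::= z Z]
xzllzZzl ⇒ xzllzSlXzl   [Z ::= S l X]
xzllzSlXzl ⇒ xzllzzlXzl   [S ::= z]
xzllzzlXzl ⇒ xzllzzlzZzl   [X ::= z Z]
xzllzzlzZzl ⇒ xzllzzlzxzl   [Z ::= x]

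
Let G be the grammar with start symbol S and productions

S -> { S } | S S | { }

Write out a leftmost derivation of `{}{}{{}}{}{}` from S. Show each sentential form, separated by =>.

S=>SS=>{}S=>{}SS=>{}{}S=>{}{}SS=>{}{}SSS=>{}{}{S}SS=>{}{}{{}}SS=>{}{}{{}}{}S=>{}{}{{}}{}{}

S => SS   [S -> S S]
SS => {}S   [S -> { }]
{}S => {}SS   [S -> S S]
{}SS => {}{}S   [S -> { }]
{}{}S => {}{}SS   [S -> S S]
{}{}SS => {}{}SSS   [S -> S S]
{}{}SSS => {}{}{S}SS   [S -> { S }]
{}{}{S}SS => {}{}{{}}SS   [S -> { }]
{}{}{{}}SS => {}{}{{}}{}S   [S -> { }]
{}{}{{}}{}S => {}{}{{}}{}{}   [S -> { }]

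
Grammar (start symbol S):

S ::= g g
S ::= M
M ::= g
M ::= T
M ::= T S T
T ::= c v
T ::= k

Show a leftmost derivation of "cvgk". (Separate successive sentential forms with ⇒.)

S ⇒ M   [S ::= M]
M ⇒ TST   [M ::= T S T]
TST ⇒ cvST   [T ::= c v]
cvST ⇒ cvMT   [S ::= M]
cvMT ⇒ cvgT   [M ::= g]
cvgT ⇒ cvgk   [T ::= k]

S ⇒ M ⇒ TST ⇒ cvST ⇒ cvMT ⇒ cvgT ⇒ cvgk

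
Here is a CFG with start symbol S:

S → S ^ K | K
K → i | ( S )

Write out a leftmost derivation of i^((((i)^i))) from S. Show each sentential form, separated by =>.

S => S^K   [S → S ^ K]
S^K => K^K   [S → K]
K^K => i^K   [K → i]
i^K => i^(S)   [K → ( S )]
i^(S) => i^(K)   [S → K]
i^(K) => i^((S))   [K → ( S )]
i^((S)) => i^((K))   [S → K]
i^((K)) => i^(((S)))   [K → ( S )]
i^(((S))) => i^(((S^K)))   [S → S ^ K]
i^(((S^K))) => i^(((K^K)))   [S → K]
i^(((K^K))) => i^((((S)^K)))   [K → ( S )]
i^((((S)^K))) => i^((((K)^K)))   [S → K]
i^((((K)^K))) => i^((((i)^K)))   [K → i]
i^((((i)^K))) => i^((((i)^i)))   [K → i]

S => S^K => K^K => i^K => i^(S) => i^(K) => i^((S)) => i^((K)) => i^(((S))) => i^(((S^K))) => i^(((K^K))) => i^((((S)^K))) => i^((((K)^K))) => i^((((i)^K))) => i^((((i)^i)))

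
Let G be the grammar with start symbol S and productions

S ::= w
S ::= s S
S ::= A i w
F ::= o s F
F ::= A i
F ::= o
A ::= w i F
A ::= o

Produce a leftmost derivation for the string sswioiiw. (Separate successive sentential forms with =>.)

S => sS => ssS => ssAiw => sswiFiw => sswiAiiw => sswioiiw

S => sS   [S ::= s S]
sS => ssS   [S ::= s S]
ssS => ssAiw   [S ::= A i w]
ssAiw => sswiFiw   [A ::= w i F]
sswiFiw => sswiAiiw   [F ::= A i]
sswiAiiw => sswioiiw   [A ::= o]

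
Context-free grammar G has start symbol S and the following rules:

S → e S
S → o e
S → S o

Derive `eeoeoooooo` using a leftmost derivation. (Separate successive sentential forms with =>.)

S => So   [S → S o]
So => Soo   [S → S o]
Soo => Sooo   [S → S o]
Sooo => eSooo   [S → e S]
eSooo => eSoooo   [S → S o]
eSoooo => eeSoooo   [S → e S]
eeSoooo => eeSooooo   [S → S o]
eeSooooo => eeSoooooo   [S → S o]
eeSoooooo => eeoeoooooo   [S → o e]

S => So => Soo => Sooo => eSooo => eSoooo => eeSoooo => eeSooooo => eeSoooooo => eeoeoooooo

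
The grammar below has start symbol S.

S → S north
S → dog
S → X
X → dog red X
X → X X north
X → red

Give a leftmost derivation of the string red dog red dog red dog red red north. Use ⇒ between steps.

S ⇒ X ⇒ X X north ⇒ red X north ⇒ red dog red X north ⇒ red dog red dog red X north ⇒ red dog red dog red dog red X north ⇒ red dog red dog red dog red red north

S ⇒ X   [S → X]
X ⇒ X X north   [X → X X north]
X X north ⇒ red X north   [X → red]
red X north ⇒ red dog red X north   [X → dog red X]
red dog red X north ⇒ red dog red dog red X north   [X → dog red X]
red dog red dog red X north ⇒ red dog red dog red dog red X north   [X → dog red X]
red dog red dog red dog red X north ⇒ red dog red dog red dog red red north   [X → red]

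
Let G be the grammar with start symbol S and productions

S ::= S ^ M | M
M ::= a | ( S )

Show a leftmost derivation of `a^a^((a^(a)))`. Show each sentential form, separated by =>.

S=>S^M=>S^M^M=>M^M^M=>a^M^M=>a^a^M=>a^a^(S)=>a^a^(M)=>a^a^((S))=>a^a^((S^M))=>a^a^((M^M))=>a^a^((a^M))=>a^a^((a^(S)))=>a^a^((a^(M)))=>a^a^((a^(a)))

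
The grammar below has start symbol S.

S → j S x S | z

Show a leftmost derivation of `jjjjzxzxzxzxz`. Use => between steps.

S => jSxS   [S → j S x S]
jSxS => jjSxSxS   [S → j S x S]
jjSxSxS => jjjSxSxSxS   [S → j S x S]
jjjSxSxSxS => jjjjSxSxSxSxS   [S → j S x S]
jjjjSxSxSxSxS => jjjjzxSxSxSxS   [S → z]
jjjjzxSxSxSxS => jjjjzxzxSxSxS   [S → z]
jjjjzxzxSxSxS => jjjjzxzxzxSxS   [S → z]
jjjjzxzxzxSxS => jjjjzxzxzxzxS   [S → z]
jjjjzxzxzxzxS => jjjjzxzxzxzxz   [S → z]

S => jSxS => jjSxSxS => jjjSxSxSxS => jjjjSxSxSxSxS => jjjjzxSxSxSxS => jjjjzxzxSxSxS => jjjjzxzxzxSxS => jjjjzxzxzxzxS => jjjjzxzxzxzxz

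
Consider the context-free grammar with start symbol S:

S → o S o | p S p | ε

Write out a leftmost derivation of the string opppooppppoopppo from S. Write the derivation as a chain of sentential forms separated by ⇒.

S ⇒ oSo   [S → o S o]
oSo ⇒ opSpo   [S → p S p]
opSpo ⇒ oppSppo   [S → p S p]
oppSppo ⇒ opppSpppo   [S → p S p]
opppSpppo ⇒ opppoSopppo   [S → o S o]
opppoSopppo ⇒ opppooSoopppo   [S → o S o]
opppooSoopppo ⇒ opppoopSpoopppo   [S → p S p]
opppoopSpoopppo ⇒ opppooppSppoopppo   [S → p S p]
opppooppSppoopppo ⇒ opppooppppoopppo   [S → ε]

S ⇒ oSo ⇒ opSpo ⇒ oppSppo ⇒ opppSpppo ⇒ opppoSopppo ⇒ opppooSoopppo ⇒ opppoopSpoopppo ⇒ opppooppSppoopppo ⇒ opppooppppoopppo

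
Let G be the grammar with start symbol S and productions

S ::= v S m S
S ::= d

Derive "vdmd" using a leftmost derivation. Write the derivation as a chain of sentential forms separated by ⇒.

S⇒vSmS⇒vdmS⇒vdmd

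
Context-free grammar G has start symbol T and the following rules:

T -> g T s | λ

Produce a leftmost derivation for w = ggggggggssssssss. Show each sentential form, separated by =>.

T=>gTs=>ggTss=>gggTsss=>ggggTssss=>gggggTsssss=>ggggggTssssss=>gggggggTsssssss=>ggggggggTssssssss=>ggggggggssssssss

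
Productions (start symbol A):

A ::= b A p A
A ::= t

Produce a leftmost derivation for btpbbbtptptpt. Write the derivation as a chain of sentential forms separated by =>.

A => bApA   [A ::= b A p A]
bApA => btpA   [A ::= t]
btpA => btpbApA   [A ::= b A p A]
btpbApA => btpbbApApA   [A ::= b A p A]
btpbbApApA => btpbbbApApApA   [A ::= b A p A]
btpbbbApApApA => btpbbbtpApApA   [A ::= t]
btpbbbtpApApA => btpbbbtptpApA   [A ::= t]
btpbbbtptpApA => btpbbbtptptpA   [A ::= t]
btpbbbtptptpA => btpbbbtptptpt   [A ::= t]

A=>bApA=>btpA=>btpbApA=>btpbbApApA=>btpbbbApApApA=>btpbbbtpApApA=>btpbbbtptpApA=>btpbbbtptptpA=>btpbbbtptptpt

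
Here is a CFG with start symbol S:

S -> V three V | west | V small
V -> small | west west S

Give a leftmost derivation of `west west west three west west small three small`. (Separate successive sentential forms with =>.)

S => V three V => west west S three V => west west west three V => west west west three west west S => west west west three west west V three V => west west west three west west small three V => west west west three west west small three small

S => V three V   [S -> V three V]
V three V => west west S three V   [V -> west west S]
west west S three V => west west west three V   [S -> west]
west west west three V => west west west three west west S   [V -> west west S]
west west west three west west S => west west west three west west V three V   [S -> V three V]
west west west three west west V three V => west west west three west west small three V   [V -> small]
west west west three west west small three V => west west west three west west small three small   [V -> small]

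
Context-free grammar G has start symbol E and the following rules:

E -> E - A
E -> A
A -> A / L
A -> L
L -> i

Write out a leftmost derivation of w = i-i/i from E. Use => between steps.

E => E-A => A-A => L-A => i-A => i-A/L => i-L/L => i-i/L => i-i/i

E => E-A   [E -> E - A]
E-A => A-A   [E -> A]
A-A => L-A   [A -> L]
L-A => i-A   [L -> i]
i-A => i-A/L   [A -> A / L]
i-A/L => i-L/L   [A -> L]
i-L/L => i-i/L   [L -> i]
i-i/L => i-i/i   [L -> i]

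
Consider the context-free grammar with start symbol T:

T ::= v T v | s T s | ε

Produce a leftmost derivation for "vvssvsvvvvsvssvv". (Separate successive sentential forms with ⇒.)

T ⇒ vTv   [T ::= v T v]
vTv ⇒ vvTvv   [T ::= v T v]
vvTvv ⇒ vvsTsvv   [T ::= s T s]
vvsTsvv ⇒ vvssTssvv   [T ::= s T s]
vvssTssvv ⇒ vvssvTvssvv   [T ::= v T v]
vvssvTvssvv ⇒ vvssvsTsvssvv   [T ::= s T s]
vvssvsTsvssvv ⇒ vvssvsvTvsvssvv   [T ::= v T v]
vvssvsvTvsvssvv ⇒ vvssvsvvTvvsvssvv   [T ::= v T v]
vvssvsvvTvvsvssvv ⇒ vvssvsvvvvsvssvv   [T ::= ε]

T ⇒ vTv ⇒ vvTvv ⇒ vvsTsvv ⇒ vvssTssvv ⇒ vvssvTvssvv ⇒ vvssvsTsvssvv ⇒ vvssvsvTvsvssvv ⇒ vvssvsvvTvvsvssvv ⇒ vvssvsvvvvsvssvv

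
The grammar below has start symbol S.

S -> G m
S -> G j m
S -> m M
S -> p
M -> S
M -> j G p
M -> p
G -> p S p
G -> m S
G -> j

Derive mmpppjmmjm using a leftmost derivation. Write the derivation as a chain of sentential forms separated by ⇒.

S ⇒ Gjm ⇒ mSjm ⇒ mGmjm ⇒ mmSmjm ⇒ mmGjmmjm ⇒ mmpSpjmmjm ⇒ mmpppjmmjm

S ⇒ Gjm   [S -> G j m]
Gjm ⇒ mSjm   [G -> m S]
mSjm ⇒ mGmjm   [S -> G m]
mGmjm ⇒ mmSmjm   [G -> m S]
mmSmjm ⇒ mmGjmmjm   [S -> G j m]
mmGjmmjm ⇒ mmpSpjmmjm   [G -> p S p]
mmpSpjmmjm ⇒ mmpppjmmjm   [S -> p]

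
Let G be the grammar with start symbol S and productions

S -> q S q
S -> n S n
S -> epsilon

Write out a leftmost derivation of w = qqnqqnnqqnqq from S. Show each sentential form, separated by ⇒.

S ⇒ qSq   [S -> q S q]
qSq ⇒ qqSqq   [S -> q S q]
qqSqq ⇒ qqnSnqq   [S -> n S n]
qqnSnqq ⇒ qqnqSqnqq   [S -> q S q]
qqnqSqnqq ⇒ qqnqqSqqnqq   [S -> q S q]
qqnqqSqqnqq ⇒ qqnqqnSnqqnqq   [S -> n S n]
qqnqqnSnqqnqq ⇒ qqnqqnnqqnqq   [S -> epsilon]

S⇒qSq⇒qqSqq⇒qqnSnqq⇒qqnqSqnqq⇒qqnqqSqqnqq⇒qqnqqnSnqqnqq⇒qqnqqnnqqnqq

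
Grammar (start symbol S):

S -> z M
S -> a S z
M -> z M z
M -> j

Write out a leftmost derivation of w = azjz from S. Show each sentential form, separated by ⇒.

S ⇒ aSz ⇒ azMz ⇒ azjz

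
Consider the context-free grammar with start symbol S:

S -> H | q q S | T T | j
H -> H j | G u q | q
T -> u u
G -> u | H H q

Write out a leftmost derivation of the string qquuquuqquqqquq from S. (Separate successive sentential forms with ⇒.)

S ⇒ qqS ⇒ qqH ⇒ qqGuq ⇒ qqHHquq ⇒ qqGuqHquq ⇒ qqHHquqHquq ⇒ qqGuqHquqHquq ⇒ qquuqHquqHquq ⇒ qquuqGuqquqHquq ⇒ qquuquuqquqHquq ⇒ qquuquuqquqqquq

S ⇒ qqS   [S -> q q S]
qqS ⇒ qqH   [S -> H]
qqH ⇒ qqGuq   [H -> G u q]
qqGuq ⇒ qqHHquq   [G -> H H q]
qqHHquq ⇒ qqGuqHquq   [H -> G u q]
qqGuqHquq ⇒ qqHHquqHquq   [G -> H H q]
qqHHquqHquq ⇒ qqGuqHquqHquq   [H -> G u q]
qqGuqHquqHquq ⇒ qquuqHquqHquq   [G -> u]
qquuqHquqHquq ⇒ qquuqGuqquqHquq   [H -> G u q]
qquuqGuqquqHquq ⇒ qquuquuqquqHquq   [G -> u]
qquuquuqquqHquq ⇒ qquuquuqquqqquq   [H -> q]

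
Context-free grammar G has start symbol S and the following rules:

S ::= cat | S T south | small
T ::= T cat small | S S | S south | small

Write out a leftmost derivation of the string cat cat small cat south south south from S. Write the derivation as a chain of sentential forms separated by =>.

S => S T south => cat T south => cat S south south => cat S T south south south => cat cat T south south south => cat cat S S south south south => cat cat small S south south south => cat cat small cat south south south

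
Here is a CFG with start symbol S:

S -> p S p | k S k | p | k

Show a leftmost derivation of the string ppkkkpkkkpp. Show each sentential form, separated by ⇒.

S ⇒ pSp   [S -> p S p]
pSp ⇒ ppSpp   [S -> p S p]
ppSpp ⇒ ppkSkpp   [S -> k S k]
ppkSkpp ⇒ ppkkSkkpp   [S -> k S k]
ppkkSkkpp ⇒ ppkkkSkkkpp   [S -> k S k]
ppkkkSkkkpp ⇒ ppkkkpkkkpp   [S -> p]

S ⇒ pSp ⇒ ppSpp ⇒ ppkSkpp ⇒ ppkkSkkpp ⇒ ppkkkSkkkpp ⇒ ppkkkpkkkpp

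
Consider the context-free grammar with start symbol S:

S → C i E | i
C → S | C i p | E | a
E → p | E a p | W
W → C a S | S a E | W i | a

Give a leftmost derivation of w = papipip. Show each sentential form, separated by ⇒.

S ⇒ CiE ⇒ CipiE ⇒ EipiE ⇒ EapipiE ⇒ papipiE ⇒ papipip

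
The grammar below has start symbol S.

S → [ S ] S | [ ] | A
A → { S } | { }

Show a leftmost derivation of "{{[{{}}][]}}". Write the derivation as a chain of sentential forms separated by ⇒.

S ⇒ A ⇒ {S} ⇒ {A} ⇒ {{S}} ⇒ {{[S]S}} ⇒ {{[A]S}} ⇒ {{[{S}]S}} ⇒ {{[{A}]S}} ⇒ {{[{{}}]S}} ⇒ {{[{{}}][]}}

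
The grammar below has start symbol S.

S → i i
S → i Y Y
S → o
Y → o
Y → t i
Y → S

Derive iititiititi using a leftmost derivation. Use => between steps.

S => iYY => iSY => iiYYY => iitiYY => iititiY => iititiS => iititiiYY => iititiitiY => iititiititi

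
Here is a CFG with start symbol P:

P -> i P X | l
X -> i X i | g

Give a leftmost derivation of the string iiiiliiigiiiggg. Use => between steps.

P => iPX   [P -> i P X]
iPX => iiPXX   [P -> i P X]
iiPXX => iiiPXXX   [P -> i P X]
iiiPXXX => iiiiPXXXX   [P -> i P X]
iiiiPXXXX => iiiilXXXX   [P -> l]
iiiilXXXX => iiiiliXiXXX   [X -> i X i]
iiiiliXiXXX => iiiiliiXiiXXX   [X -> i X i]
iiiiliiXiiXXX => iiiiliiiXiiiXXX   [X -> i X i]
iiiiliiiXiiiXXX => iiiiliiigiiiXXX   [X -> g]
iiiiliiigiiiXXX => iiiiliiigiiigXX   [X -> g]
iiiiliiigiiigXX => iiiiliiigiiiggX   [X -> g]
iiiiliiigiiiggX => iiiiliiigiiiggg   [X -> g]

P => iPX => iiPXX => iiiPXXX => iiiiPXXXX => iiiilXXXX => iiiiliXiXXX => iiiiliiXiiXXX => iiiiliiiXiiiXXX => iiiiliiigiiiXXX => iiiiliiigiiigXX => iiiiliiigiiiggX => iiiiliiigiiiggg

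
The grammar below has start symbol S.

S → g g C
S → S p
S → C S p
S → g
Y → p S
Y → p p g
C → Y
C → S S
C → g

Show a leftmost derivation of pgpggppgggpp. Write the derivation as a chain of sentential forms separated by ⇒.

S ⇒ CSp   [S → C S p]
CSp ⇒ YSp   [C → Y]
YSp ⇒ pSSp   [Y → p S]
pSSp ⇒ pSpSp   [S → S p]
pSpSp ⇒ pgpSp   [S → g]
pgpSp ⇒ pgpCSpp   [S → C S p]
pgpCSpp ⇒ pgpSSSpp   [C → S S]
pgpSSSpp ⇒ pgpggCSSpp   [S → g g C]
pgpggCSSpp ⇒ pgpggYSSpp   [C → Y]
pgpggYSSpp ⇒ pgpggppgSSpp   [Y → p p g]
pgpggppgSSpp ⇒ pgpggppggSpp   [S → g]
pgpggppggSpp ⇒ pgpggppgggpp   [S → g]

S⇒CSp⇒YSp⇒pSSp⇒pSpSp⇒pgpSp⇒pgpCSpp⇒pgpSSSpp⇒pgpggCSSpp⇒pgpggYSSpp⇒pgpggppgSSpp⇒pgpggppggSpp⇒pgpggppgggpp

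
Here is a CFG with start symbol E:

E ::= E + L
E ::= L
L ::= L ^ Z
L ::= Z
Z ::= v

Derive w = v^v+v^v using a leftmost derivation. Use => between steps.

E=>E+L=>L+L=>L^Z+L=>Z^Z+L=>v^Z+L=>v^v+L=>v^v+L^Z=>v^v+Z^Z=>v^v+v^Z=>v^v+v^v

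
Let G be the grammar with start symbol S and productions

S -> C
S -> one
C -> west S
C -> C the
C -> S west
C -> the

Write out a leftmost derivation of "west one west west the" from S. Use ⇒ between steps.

S ⇒ C   [S -> C]
C ⇒ C the   [C -> C the]
C the ⇒ S west the   [C -> S west]
S west the ⇒ C west the   [S -> C]
C west the ⇒ S west west the   [C -> S west]
S west west the ⇒ C west west the   [S -> C]
C west west the ⇒ west S west west the   [C -> west S]
west S west west the ⇒ west one west west the   [S -> one]

S ⇒ C ⇒ C the ⇒ S west the ⇒ C west the ⇒ S west west the ⇒ C west west the ⇒ west S west west the ⇒ west one west west the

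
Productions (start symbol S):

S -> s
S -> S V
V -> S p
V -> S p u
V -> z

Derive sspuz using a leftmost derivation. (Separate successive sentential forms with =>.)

S => SV   [S -> S V]
SV => SVV   [S -> S V]
SVV => sVV   [S -> s]
sVV => sSpuV   [V -> S p u]
sSpuV => sspuV   [S -> s]
sspuV => sspuz   [V -> z]

S => SV => SVV => sVV => sSpuV => sspuV => sspuz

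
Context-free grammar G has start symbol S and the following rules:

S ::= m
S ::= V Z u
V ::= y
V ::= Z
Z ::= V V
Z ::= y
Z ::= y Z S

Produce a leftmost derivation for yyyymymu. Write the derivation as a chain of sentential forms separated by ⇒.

S ⇒ VZu ⇒ yZu ⇒ yyZSu ⇒ yyVVSu ⇒ yyZVSu ⇒ yyyZSVSu ⇒ yyyySVSu ⇒ yyyymVSu ⇒ yyyymySu ⇒ yyyymymu

S ⇒ VZu   [S ::= V Z u]
VZu ⇒ yZu   [V ::= y]
yZu ⇒ yyZSu   [Z ::= y Z S]
yyZSu ⇒ yyVVSu   [Z ::= V V]
yyVVSu ⇒ yyZVSu   [V ::= Z]
yyZVSu ⇒ yyyZSVSu   [Z ::= y Z S]
yyyZSVSu ⇒ yyyySVSu   [Z ::= y]
yyyySVSu ⇒ yyyymVSu   [S ::= m]
yyyymVSu ⇒ yyyymySu   [V ::= y]
yyyymySu ⇒ yyyymymu   [S ::= m]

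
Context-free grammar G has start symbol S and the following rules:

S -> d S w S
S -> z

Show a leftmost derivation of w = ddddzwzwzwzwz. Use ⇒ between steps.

S⇒dSwS⇒ddSwSwS⇒dddSwSwSwS⇒ddddSwSwSwSwS⇒ddddzwSwSwSwS⇒ddddzwzwSwSwS⇒ddddzwzwzwSwS⇒ddddzwzwzwzwS⇒ddddzwzwzwzwz

S ⇒ dSwS   [S -> d S w S]
dSwS ⇒ ddSwSwS   [S -> d S w S]
ddSwSwS ⇒ dddSwSwSwS   [S -> d S w S]
dddSwSwSwS ⇒ ddddSwSwSwSwS   [S -> d S w S]
ddddSwSwSwSwS ⇒ ddddzwSwSwSwS   [S -> z]
ddddzwSwSwSwS ⇒ ddddzwzwSwSwS   [S -> z]
ddddzwzwSwSwS ⇒ ddddzwzwzwSwS   [S -> z]
ddddzwzwzwSwS ⇒ ddddzwzwzwzwS   [S -> z]
ddddzwzwzwzwS ⇒ ddddzwzwzwzwz   [S -> z]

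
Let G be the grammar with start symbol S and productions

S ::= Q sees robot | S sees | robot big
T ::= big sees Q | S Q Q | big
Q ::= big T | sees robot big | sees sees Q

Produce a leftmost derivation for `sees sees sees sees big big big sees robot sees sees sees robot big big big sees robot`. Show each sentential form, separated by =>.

S => Q sees robot   [S ::= Q sees robot]
Q sees robot => sees sees Q sees robot   [Q ::= sees sees Q]
sees sees Q sees robot => sees sees sees sees Q sees robot   [Q ::= sees sees Q]
sees sees sees sees Q sees robot => sees sees sees sees big T sees robot   [Q ::= big T]
sees sees sees sees big T sees robot => sees sees sees sees big S Q Q sees robot   [T ::= S Q Q]
sees sees sees sees big S Q Q sees robot => sees sees sees sees big Q sees robot Q Q sees robot   [S ::= Q sees robot]
sees sees sees sees big Q sees robot Q Q sees robot => sees sees sees sees big big T sees robot Q Q sees robot   [Q ::= big T]
sees sees sees sees big big T sees robot Q Q sees robot => sees sees sees sees big big big sees robot Q Q sees robot   [T ::= big]
sees sees sees sees big big big sees robot Q Q sees robot => sees sees sees sees big big big sees robot sees sees Q Q sees robot   [Q ::= sees sees Q]
sees sees sees sees big big big sees robot sees sees Q Q sees robot => sees sees sees sees big big big sees robot sees sees sees robot big Q sees robot   [Q ::= sees robot big]
sees sees sees sees big big big sees robot sees sees sees robot big Q sees robot => sees sees sees sees big big big sees robot sees sees sees robot big big T sees robot   [Q ::= big T]
sees sees sees sees big big big sees robot sees sees sees robot big big T sees robot => sees sees sees sees big big big sees robot sees sees sees robot big big big sees robot   [T ::= big]

S => Q sees robot => sees sees Q sees robot => sees sees sees sees Q sees robot => sees sees sees sees big T sees robot => sees sees sees sees big S Q Q sees robot => sees sees sees sees big Q sees robot Q Q sees robot => sees sees sees sees big big T sees robot Q Q sees robot => sees sees sees sees big big big sees robot Q Q sees robot => sees sees sees sees big big big sees robot sees sees Q Q sees robot => sees sees sees sees big big big sees robot sees sees sees robot big Q sees robot => sees sees sees sees big big big sees robot sees sees sees robot big big T sees robot => sees sees sees sees big big big sees robot sees sees sees robot big big big sees robot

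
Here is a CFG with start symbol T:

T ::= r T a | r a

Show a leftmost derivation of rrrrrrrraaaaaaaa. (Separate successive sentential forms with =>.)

T => rTa => rrTaa => rrrTaaa => rrrrTaaaa => rrrrrTaaaaa => rrrrrrTaaaaaa => rrrrrrrTaaaaaaa => rrrrrrrraaaaaaaa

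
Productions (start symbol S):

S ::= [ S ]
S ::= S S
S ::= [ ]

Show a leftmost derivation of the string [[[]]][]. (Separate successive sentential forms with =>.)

S => SS => [S]S => [[S]]S => [[[]]]S => [[[]]][]

S => SS   [S ::= S S]
SS => [S]S   [S ::= [ S ]]
[S]S => [[S]]S   [S ::= [ S ]]
[[S]]S => [[[]]]S   [S ::= [ ]]
[[[]]]S => [[[]]][]   [S ::= [ ]]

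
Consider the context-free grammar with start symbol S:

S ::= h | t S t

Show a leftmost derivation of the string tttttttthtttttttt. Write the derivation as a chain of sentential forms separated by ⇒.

S ⇒ tSt   [S ::= t S t]
tSt ⇒ ttStt   [S ::= t S t]
ttStt ⇒ tttSttt   [S ::= t S t]
tttSttt ⇒ ttttStttt   [S ::= t S t]
ttttStttt ⇒ tttttSttttt   [S ::= t S t]
tttttSttttt ⇒ ttttttStttttt   [S ::= t S t]
ttttttStttttt ⇒ tttttttSttttttt   [S ::= t S t]
tttttttSttttttt ⇒ ttttttttStttttttt   [S ::= t S t]
ttttttttStttttttt ⇒ tttttttthtttttttt   [S ::= h]

S ⇒ tSt ⇒ ttStt ⇒ tttSttt ⇒ ttttStttt ⇒ tttttSttttt ⇒ ttttttStttttt ⇒ tttttttSttttttt ⇒ ttttttttStttttttt ⇒ tttttttthtttttttt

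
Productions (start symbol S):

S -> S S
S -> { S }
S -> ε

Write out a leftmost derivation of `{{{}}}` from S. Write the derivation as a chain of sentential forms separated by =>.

S => SS   [S -> S S]
SS => {S}S   [S -> { S }]
{S}S => {SS}S   [S -> S S]
{SS}S => {SSS}S   [S -> S S]
{SSS}S => {{S}SS}S   [S -> { S }]
{{S}SS}S => {{SS}SS}S   [S -> S S]
{{SS}SS}S => {{{S}S}SS}S   [S -> { S }]
{{{S}S}SS}S => {{{}S}SS}S   [S -> ε]
{{{}S}SS}S => {{{}}SS}S   [S -> ε]
{{{}}SS}S => {{{}}S}S   [S -> ε]
{{{}}S}S => {{{}}}S   [S -> ε]
{{{}}}S => {{{}}}   [S -> ε]

S => SS => {S}S => {SS}S => {SSS}S => {{S}SS}S => {{SS}SS}S => {{{S}S}SS}S => {{{}S}SS}S => {{{}}SS}S => {{{}}S}S => {{{}}}S => {{{}}}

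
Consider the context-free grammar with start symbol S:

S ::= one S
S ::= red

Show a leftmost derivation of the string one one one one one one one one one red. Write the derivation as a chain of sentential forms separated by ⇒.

S ⇒ one S   [S ::= one S]
one S ⇒ one one S   [S ::= one S]
one one S ⇒ one one one S   [S ::= one S]
one one one S ⇒ one one one one S   [S ::= one S]
one one one one S ⇒ one one one one one S   [S ::= one S]
one one one one one S ⇒ one one one one one one S   [S ::= one S]
one one one one one one S ⇒ one one one one one one one S   [S ::= one S]
one one one one one one one S ⇒ one one one one one one one one S   [S ::= one S]
one one one one one one one one S ⇒ one one one one one one one one one S   [S ::= one S]
one one one one one one one one one S ⇒ one one one one one one one one one red   [S ::= red]

S ⇒ one S ⇒ one one S ⇒ one one one S ⇒ one one one one S ⇒ one one one one one S ⇒ one one one one one one S ⇒ one one one one one one one S ⇒ one one one one one one one one S ⇒ one one one one one one one one one S ⇒ one one one one one one one one one red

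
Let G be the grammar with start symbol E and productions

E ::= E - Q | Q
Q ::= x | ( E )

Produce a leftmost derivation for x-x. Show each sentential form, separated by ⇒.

E ⇒ E-Q ⇒ Q-Q ⇒ x-Q ⇒ x-x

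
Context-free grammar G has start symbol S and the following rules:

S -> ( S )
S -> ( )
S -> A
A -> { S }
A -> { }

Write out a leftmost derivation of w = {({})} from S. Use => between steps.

S=>A=>{S}=>{(S)}=>{(A)}=>{({})}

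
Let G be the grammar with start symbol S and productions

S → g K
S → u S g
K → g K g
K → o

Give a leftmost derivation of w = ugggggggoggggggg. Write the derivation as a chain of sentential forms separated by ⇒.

S ⇒ uSg   [S → u S g]
uSg ⇒ ugKg   [S → g K]
ugKg ⇒ uggKgg   [K → g K g]
uggKgg ⇒ ugggKggg   [K → g K g]
ugggKggg ⇒ uggggKgggg   [K → g K g]
uggggKgggg ⇒ ugggggKggggg   [K → g K g]
ugggggKggggg ⇒ uggggggKgggggg   [K → g K g]
uggggggKgggggg ⇒ ugggggggKggggggg   [K → g K g]
ugggggggKggggggg ⇒ ugggggggoggggggg   [K → o]

S⇒uSg⇒ugKg⇒uggKgg⇒ugggKggg⇒uggggKgggg⇒ugggggKggggg⇒uggggggKgggggg⇒ugggggggKggggggg⇒ugggggggoggggggg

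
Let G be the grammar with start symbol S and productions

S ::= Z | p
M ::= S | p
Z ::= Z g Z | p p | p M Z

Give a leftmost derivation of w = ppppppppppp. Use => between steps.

S=>Z=>pMZ=>ppZ=>pppMZ=>pppSZ=>pppZZ=>ppppMZZ=>pppppZZ=>ppppppMZZ=>pppppppZZ=>pppppppppZ=>ppppppppppp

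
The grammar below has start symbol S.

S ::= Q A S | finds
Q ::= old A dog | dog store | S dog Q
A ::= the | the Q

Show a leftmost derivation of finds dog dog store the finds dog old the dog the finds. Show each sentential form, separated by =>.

S => Q A S   [S ::= Q A S]
Q A S => S dog Q A S   [Q ::= S dog Q]
S dog Q A S => Q A S dog Q A S   [S ::= Q A S]
Q A S dog Q A S => S dog Q A S dog Q A S   [Q ::= S dog Q]
S dog Q A S dog Q A S => finds dog Q A S dog Q A S   [S ::= finds]
finds dog Q A S dog Q A S => finds dog dog store A S dog Q A S   [Q ::= dog store]
finds dog dog store A S dog Q A S => finds dog dog store the S dog Q A S   [A ::= the]
finds dog dog store the S dog Q A S => finds dog dog store the finds dog Q A S   [S ::= finds]
finds dog dog store the finds dog Q A S => finds dog dog store the finds dog old A dog A S   [Q ::= old A dog]
finds dog dog store the finds dog old A dog A S => finds dog dog store the finds dog old the dog A S   [A ::= the]
finds dog dog store the finds dog old the dog A S => finds dog dog store the finds dog old the dog the S   [A ::= the]
finds dog dog store the finds dog old the dog the S => finds dog dog store the finds dog old the dog the finds   [S ::= finds]

S => Q A S => S dog Q A S => Q A S dog Q A S => S dog Q A S dog Q A S => finds dog Q A S dog Q A S => finds dog dog store A S dog Q A S => finds dog dog store the S dog Q A S => finds dog dog store the finds dog Q A S => finds dog dog store the finds dog old A dog A S => finds dog dog store the finds dog old the dog A S => finds dog dog store the finds dog old the dog the S => finds dog dog store the finds dog old the dog the finds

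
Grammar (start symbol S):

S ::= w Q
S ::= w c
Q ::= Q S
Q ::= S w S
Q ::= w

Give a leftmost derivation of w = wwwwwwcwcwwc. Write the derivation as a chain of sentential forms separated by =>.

S => wQ => wSwS => wwQwS => wwQSwS => wwSwSSwS => wwwQwSSwS => wwwwwSSwS => wwwwwwcSwS => wwwwwwcwcwS => wwwwwwcwcwwc

S => wQ   [S ::= w Q]
wQ => wSwS   [Q ::= S w S]
wSwS => wwQwS   [S ::= w Q]
wwQwS => wwQSwS   [Q ::= Q S]
wwQSwS => wwSwSSwS   [Q ::= S w S]
wwSwSSwS => wwwQwSSwS   [S ::= w Q]
wwwQwSSwS => wwwwwSSwS   [Q ::= w]
wwwwwSSwS => wwwwwwcSwS   [S ::= w c]
wwwwwwcSwS => wwwwwwcwcwS   [S ::= w c]
wwwwwwcwcwS => wwwwwwcwcwwc   [S ::= w c]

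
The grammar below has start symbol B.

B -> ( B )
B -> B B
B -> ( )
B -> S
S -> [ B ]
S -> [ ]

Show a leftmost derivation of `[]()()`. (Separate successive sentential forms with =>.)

B=>BB=>BBB=>SBB=>[]BB=>[]()B=>[]()()

B => BB   [B -> B B]
BB => BBB   [B -> B B]
BBB => SBB   [B -> S]
SBB => []BB   [S -> [ ]]
[]BB => []()B   [B -> ( )]
[]()B => []()()   [B -> ( )]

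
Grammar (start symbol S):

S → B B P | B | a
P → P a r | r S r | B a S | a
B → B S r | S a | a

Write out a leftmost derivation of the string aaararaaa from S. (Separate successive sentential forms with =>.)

S=>BBP=>SaBP=>BBPaBP=>SaBPaBP=>BaBPaBP=>aaBPaBP=>aaaPaBP=>aaarSraBP=>aaarBraBP=>aaararaBP=>aaararaaP=>aaararaaa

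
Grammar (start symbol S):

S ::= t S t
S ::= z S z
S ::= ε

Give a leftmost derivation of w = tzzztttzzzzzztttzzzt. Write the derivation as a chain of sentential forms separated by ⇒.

S ⇒ tSt ⇒ tzSzt ⇒ tzzSzzt ⇒ tzzzSzzzt ⇒ tzzztStzzzt ⇒ tzzzttSttzzzt ⇒ tzzztttStttzzzt ⇒ tzzztttzSztttzzzt ⇒ tzzztttzzSzztttzzzt ⇒ tzzztttzzzSzzztttzzzt ⇒ tzzztttzzzzzztttzzzt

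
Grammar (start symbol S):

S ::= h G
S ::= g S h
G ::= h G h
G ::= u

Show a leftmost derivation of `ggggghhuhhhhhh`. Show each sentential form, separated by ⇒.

S ⇒ gSh ⇒ ggShh ⇒ gggShhh ⇒ ggggShhhh ⇒ gggggShhhhh ⇒ ggggghGhhhhh ⇒ ggggghhGhhhhhh ⇒ ggggghhuhhhhhh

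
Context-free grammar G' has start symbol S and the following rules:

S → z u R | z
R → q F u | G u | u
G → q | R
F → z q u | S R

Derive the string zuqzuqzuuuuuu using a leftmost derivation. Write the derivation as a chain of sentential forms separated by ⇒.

S ⇒ zuR   [S → z u R]
zuR ⇒ zuqFu   [R → q F u]
zuqFu ⇒ zuqSRu   [F → S R]
zuqSRu ⇒ zuqzuRRu   [S → z u R]
zuqzuRRu ⇒ zuqzuqFuRu   [R → q F u]
zuqzuqFuRu ⇒ zuqzuqSRuRu   [F → S R]
zuqzuqSRuRu ⇒ zuqzuqzuRRuRu   [S → z u R]
zuqzuqzuRRuRu ⇒ zuqzuqzuuRuRu   [R → u]
zuqzuqzuuRuRu ⇒ zuqzuqzuuuuRu   [R → u]
zuqzuqzuuuuRu ⇒ zuqzuqzuuuuuu   [R → u]

S ⇒ zuR ⇒ zuqFu ⇒ zuqSRu ⇒ zuqzuRRu ⇒ zuqzuqFuRu ⇒ zuqzuqSRuRu ⇒ zuqzuqzuRRuRu ⇒ zuqzuqzuuRuRu ⇒ zuqzuqzuuuuRu ⇒ zuqzuqzuuuuuu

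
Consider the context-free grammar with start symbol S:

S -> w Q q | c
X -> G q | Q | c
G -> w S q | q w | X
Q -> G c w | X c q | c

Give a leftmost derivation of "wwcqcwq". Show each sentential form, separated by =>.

S => wQq   [S -> w Q q]
wQq => wGcwq   [Q -> G c w]
wGcwq => wwSqcwq   [G -> w S q]
wwSqcwq => wwcqcwq   [S -> c]

S=>wQq=>wGcwq=>wwSqcwq=>wwcqcwq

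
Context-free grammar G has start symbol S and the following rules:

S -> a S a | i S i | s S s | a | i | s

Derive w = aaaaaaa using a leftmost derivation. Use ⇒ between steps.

S⇒aSa⇒aaSaa⇒aaaSaaa⇒aaaaaaa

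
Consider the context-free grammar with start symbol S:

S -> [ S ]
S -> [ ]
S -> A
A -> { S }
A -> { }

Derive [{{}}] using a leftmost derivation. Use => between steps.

S => [S] => [A] => [{S}] => [{A}] => [{{}}]

S => [S]   [S -> [ S ]]
[S] => [A]   [S -> A]
[A] => [{S}]   [A -> { S }]
[{S}] => [{A}]   [S -> A]
[{A}] => [{{}}]   [A -> { }]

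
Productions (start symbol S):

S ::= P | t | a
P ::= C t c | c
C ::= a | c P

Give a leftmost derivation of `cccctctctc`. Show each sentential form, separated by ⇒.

S ⇒ P ⇒ Ctc ⇒ cPtc ⇒ cCtctc ⇒ ccPtctc ⇒ ccCtctctc ⇒ cccPtctctc ⇒ cccctctctc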